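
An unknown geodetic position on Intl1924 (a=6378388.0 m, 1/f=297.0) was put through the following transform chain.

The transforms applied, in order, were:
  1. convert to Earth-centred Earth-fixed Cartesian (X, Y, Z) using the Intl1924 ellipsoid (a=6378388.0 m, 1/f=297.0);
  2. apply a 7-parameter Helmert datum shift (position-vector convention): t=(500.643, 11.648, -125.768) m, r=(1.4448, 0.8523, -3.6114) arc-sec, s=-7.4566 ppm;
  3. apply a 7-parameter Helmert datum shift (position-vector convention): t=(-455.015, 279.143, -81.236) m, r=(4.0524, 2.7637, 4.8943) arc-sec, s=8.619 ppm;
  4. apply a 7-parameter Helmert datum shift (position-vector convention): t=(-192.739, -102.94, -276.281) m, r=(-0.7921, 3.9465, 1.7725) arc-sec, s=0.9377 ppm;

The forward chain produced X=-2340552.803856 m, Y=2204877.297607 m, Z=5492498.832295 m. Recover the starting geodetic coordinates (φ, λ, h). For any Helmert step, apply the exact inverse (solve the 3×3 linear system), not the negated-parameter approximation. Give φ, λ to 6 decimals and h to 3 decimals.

φ=59.823294°, λ=136.710327°, h=2439.709 m

start: X=-2340552.8039, Y=2204877.2976, Z=5492498.8323 m
→ Helmert⁻¹: X=-2340444.0156, Y=2204977.1889, Z=5492733.6502
→ Helmert⁻¹: X=-2339990.1109, Y=2204842.4803, Z=5492692.8733
→ Helmert⁻¹: X=-2340569.5065, Y=2204844.7680, Z=5492834.4840
→ geod (Bowring, a=6378388.000): φ=59.82329400°, λ=136.71032700°, h=2439.7090 m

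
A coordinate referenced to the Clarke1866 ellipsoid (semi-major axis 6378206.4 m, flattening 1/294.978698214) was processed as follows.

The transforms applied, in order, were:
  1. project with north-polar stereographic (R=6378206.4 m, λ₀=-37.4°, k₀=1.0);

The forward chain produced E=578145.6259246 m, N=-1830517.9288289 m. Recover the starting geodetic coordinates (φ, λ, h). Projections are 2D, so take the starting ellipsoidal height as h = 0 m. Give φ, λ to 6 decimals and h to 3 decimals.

φ=72.884126°, λ=-19.871946°, h=0.000 m

start: E=578145.6259, N=-1830517.9288 m
→ stereo⁻¹: φ=72.88412600°, λ=-19.87194600°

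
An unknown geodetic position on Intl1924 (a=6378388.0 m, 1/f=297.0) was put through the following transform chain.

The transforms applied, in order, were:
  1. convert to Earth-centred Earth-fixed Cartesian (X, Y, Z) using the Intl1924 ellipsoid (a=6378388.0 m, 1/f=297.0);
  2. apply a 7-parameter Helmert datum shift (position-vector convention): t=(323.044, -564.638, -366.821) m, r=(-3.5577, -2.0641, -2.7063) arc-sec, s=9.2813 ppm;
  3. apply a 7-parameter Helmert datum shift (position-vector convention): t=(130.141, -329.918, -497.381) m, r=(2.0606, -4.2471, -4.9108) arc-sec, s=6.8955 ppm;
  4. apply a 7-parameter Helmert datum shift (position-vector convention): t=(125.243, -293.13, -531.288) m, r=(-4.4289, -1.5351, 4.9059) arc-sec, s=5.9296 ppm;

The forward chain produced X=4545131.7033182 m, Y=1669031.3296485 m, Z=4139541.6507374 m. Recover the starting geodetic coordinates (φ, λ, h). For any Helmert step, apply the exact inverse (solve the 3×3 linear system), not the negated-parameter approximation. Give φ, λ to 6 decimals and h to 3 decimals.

start: X=4545131.7033, Y=1669031.3296, Z=4139541.6507 m
→ Helmert⁻¹: X=4545050.0213, Y=1669117.5649, Z=4140050.4031
→ Helmert⁻¹: X=4544934.0443, Y=1669585.5411, Z=4140408.9713
→ Helmert⁻¹: X=4544588.3443, Y=1670122.8853, Z=4140720.6896
→ geod (Bowring, a=6378388.000): φ=40.72836600°, λ=20.17823200°, h=1594.4800 m

φ=40.728366°, λ=20.178232°, h=1594.480 m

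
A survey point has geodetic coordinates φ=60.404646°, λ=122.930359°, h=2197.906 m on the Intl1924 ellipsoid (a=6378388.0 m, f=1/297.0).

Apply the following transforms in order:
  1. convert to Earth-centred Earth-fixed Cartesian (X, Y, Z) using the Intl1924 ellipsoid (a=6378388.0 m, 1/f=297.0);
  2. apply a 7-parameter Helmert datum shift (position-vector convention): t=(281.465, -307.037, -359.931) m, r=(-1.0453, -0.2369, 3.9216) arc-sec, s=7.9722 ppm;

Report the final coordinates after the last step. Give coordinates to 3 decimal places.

X=-1717204.644 m, Y=2651348.054 m, Z=5524580.307 m

start: φ=60.404646°, λ=122.930359°, h=2197.906 m
→ ECEF (a=6378388.000, f=1/297.0): X=-1717415.6576, Y=2651638.6047, Z=5524911.6024
→ Helmert 7p (PV): X=-1717204.6443, Y=2651348.0537, Z=5524580.3066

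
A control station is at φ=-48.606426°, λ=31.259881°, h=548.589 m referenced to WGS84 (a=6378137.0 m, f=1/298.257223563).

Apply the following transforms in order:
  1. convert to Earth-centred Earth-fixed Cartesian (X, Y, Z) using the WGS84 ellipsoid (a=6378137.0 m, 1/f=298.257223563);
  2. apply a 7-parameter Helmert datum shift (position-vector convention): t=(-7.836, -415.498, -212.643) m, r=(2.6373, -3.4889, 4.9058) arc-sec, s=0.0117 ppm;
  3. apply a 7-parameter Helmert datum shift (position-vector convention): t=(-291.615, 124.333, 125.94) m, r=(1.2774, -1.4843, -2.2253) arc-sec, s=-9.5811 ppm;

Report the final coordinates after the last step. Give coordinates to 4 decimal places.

X=3612001.5698 m, Y=2192644.2730 m, Z=-4762055.2547 m

start: φ=-48.606426°, λ=31.259881°, h=548.589 m
→ ECEF (a=6378137.000, f=1/298.257223563): X=3612249.2684, Y=2192819.0953, Z=-4762142.8334
→ Helmert 7p (PV): X=3612269.8707, Y=2192550.4254, Z=-4762266.3948
→ Helmert 7p (PV): X=3612001.5698, Y=2192644.2730, Z=-4762055.2547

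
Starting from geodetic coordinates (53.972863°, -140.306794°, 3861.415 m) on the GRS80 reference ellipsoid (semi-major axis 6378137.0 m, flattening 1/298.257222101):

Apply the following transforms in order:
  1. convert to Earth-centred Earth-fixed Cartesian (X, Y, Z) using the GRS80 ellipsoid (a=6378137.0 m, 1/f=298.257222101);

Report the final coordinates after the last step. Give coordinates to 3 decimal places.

X=-2894711.754 m, Y=-2402656.222 m, Z=5138090.736 m

start: φ=53.972863°, λ=-140.306794°, h=3861.415 m
→ ECEF (a=6378137.000, f=1/298.257222101): X=-2894711.7538, Y=-2402656.2225, Z=5138090.7359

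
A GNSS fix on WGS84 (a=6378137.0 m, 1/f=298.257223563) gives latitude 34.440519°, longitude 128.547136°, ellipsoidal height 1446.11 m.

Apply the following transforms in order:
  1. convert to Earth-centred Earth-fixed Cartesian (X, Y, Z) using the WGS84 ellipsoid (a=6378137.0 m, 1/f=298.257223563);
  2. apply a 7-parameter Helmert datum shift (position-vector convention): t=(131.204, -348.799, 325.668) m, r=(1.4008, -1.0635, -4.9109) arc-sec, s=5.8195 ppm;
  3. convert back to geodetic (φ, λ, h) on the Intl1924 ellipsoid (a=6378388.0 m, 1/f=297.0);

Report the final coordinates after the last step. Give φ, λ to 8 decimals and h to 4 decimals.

start: φ=34.440519°, λ=128.547136°, h=1446.110 m
→ ECEF (a=6378137.000, f=1/298.257223563): X=-3282156.1363, Y=4119275.2606, Z=3587670.0334
→ Helmert 7p (PV): X=-3281964.4557, Y=4119004.2131, Z=3588027.6322
→ geod (Bowring, a=6378388.000): φ=34.44563365°, λ=128.54734262°, h=1153.1959 m

φ=34.44563365°, λ=128.54734262°, h=1153.1959 m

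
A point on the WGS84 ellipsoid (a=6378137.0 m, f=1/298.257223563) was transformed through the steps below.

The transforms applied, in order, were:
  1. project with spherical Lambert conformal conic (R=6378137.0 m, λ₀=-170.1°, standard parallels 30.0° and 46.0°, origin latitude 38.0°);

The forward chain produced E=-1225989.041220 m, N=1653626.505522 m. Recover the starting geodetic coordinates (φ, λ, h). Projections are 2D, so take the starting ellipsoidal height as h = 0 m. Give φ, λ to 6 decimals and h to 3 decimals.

φ=51.807555°, λ=172.354446°, h=0.000 m

start: E=-1225989.0412, N=1653626.5055 m
→ lcc⁻¹: φ=51.80755500°, λ=172.35444600°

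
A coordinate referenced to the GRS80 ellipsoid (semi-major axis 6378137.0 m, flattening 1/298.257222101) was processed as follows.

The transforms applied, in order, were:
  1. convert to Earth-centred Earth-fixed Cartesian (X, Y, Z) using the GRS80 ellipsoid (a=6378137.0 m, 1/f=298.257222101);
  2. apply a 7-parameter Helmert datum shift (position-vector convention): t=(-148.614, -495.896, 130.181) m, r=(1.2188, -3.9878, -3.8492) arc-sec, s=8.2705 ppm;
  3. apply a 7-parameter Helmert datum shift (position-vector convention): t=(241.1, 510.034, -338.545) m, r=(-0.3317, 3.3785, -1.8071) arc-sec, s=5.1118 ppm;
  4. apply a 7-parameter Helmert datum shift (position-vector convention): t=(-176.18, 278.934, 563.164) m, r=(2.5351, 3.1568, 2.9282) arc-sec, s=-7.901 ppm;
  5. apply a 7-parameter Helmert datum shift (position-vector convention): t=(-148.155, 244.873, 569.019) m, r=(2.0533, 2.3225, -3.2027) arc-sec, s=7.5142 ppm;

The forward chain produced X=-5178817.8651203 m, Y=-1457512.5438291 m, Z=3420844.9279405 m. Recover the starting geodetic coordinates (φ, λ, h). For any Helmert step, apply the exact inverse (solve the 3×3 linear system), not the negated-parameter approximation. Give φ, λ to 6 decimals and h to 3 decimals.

start: X=-5178817.8651, Y=-1457512.5438, Z=3420844.9279 m
→ Helmert⁻¹: X=-5178646.6723, Y=-1457792.8255, Z=3420206.4098
→ Helmert⁻¹: X=-5178584.4413, Y=-1457967.7342, Z=3419608.9277
→ Helmert⁻¹: X=-5178842.3052, Y=-1458521.1846, Z=3419842.8187
→ Helmert⁻¹: X=-5178557.5348, Y=-1458089.6622, Z=3419793.0900
→ geod (Bowring, a=6378137.000): φ=32.61686200°, λ=-164.27475000°, h=2870.0540 m

φ=32.616862°, λ=-164.274750°, h=2870.054 m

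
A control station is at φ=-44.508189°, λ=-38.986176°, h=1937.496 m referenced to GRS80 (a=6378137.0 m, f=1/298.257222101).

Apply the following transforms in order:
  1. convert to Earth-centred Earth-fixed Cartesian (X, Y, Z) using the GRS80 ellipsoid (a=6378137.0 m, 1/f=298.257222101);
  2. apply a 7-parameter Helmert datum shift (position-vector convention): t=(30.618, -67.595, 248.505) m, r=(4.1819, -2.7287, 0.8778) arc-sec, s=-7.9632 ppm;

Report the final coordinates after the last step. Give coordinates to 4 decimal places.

start: φ=-44.508189°, λ=-38.986176°, h=1937.496 m
→ ECEF (a=6378137.000, f=1/298.257222101): X=3542497.3957, Y=-2867242.9128, Z=-4449895.3932
→ Helmert 7p (PV): X=3542570.8738, Y=-2867182.3814, Z=-4449622.7203

X=3542570.8738 m, Y=-2867182.3814 m, Z=-4449622.7203 m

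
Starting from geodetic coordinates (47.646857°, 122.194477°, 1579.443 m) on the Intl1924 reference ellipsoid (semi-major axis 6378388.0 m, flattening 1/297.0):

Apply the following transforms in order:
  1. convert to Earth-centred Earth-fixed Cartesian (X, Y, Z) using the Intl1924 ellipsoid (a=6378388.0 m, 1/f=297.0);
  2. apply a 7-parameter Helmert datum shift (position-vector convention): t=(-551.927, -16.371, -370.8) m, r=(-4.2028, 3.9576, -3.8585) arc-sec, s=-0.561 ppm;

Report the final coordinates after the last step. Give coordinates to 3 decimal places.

start: φ=47.646857°, λ=122.194477°, h=1579.443 m
→ ECEF (a=6378388.000, f=1/297.0): X=-2294258.2185, Y=3643999.1719, Z=4691767.8261
→ Helmert 7p (PV): X=-2294650.6710, Y=3644119.2724, Z=4691364.1647

X=-2294650.671 m, Y=3644119.272 m, Z=4691364.165 m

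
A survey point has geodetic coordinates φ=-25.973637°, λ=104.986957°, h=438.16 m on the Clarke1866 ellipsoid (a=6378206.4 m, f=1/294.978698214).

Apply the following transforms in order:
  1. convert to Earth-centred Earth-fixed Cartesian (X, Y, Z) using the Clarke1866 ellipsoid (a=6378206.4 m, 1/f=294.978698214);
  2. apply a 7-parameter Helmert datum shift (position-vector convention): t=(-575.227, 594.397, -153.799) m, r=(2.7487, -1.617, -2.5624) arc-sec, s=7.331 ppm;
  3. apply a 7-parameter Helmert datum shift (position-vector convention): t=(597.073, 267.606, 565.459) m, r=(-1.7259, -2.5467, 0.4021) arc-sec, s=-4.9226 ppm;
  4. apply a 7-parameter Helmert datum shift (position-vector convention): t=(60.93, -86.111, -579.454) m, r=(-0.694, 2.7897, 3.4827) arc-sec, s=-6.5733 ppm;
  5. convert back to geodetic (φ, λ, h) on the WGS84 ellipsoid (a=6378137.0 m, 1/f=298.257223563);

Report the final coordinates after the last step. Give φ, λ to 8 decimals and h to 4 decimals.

start: φ=-25.973637°, λ=104.986957°, h=438.160 m
→ ECEF (a=6378206.400, f=1/294.978698214): X=-1483867.6673, Y=5542916.4494, Z=-2776470.8332
→ Helmert 7p (PV): X=-1484363.1470, Y=5543606.9153, Z=-2776582.7534
→ Helmert 7p (PV): X=-1483735.2923, Y=5543821.1060, Z=-2776068.3387
→ Helmert 7p (PV): X=-1483795.7596, Y=5543664.1614, Z=-2776628.1303
→ geod (Bowring, a=6378137.000): φ=-25.97044471°, λ=104.98433303°, h=1163.5635 m

φ=-25.97044471°, λ=104.98433303°, h=1163.5635 m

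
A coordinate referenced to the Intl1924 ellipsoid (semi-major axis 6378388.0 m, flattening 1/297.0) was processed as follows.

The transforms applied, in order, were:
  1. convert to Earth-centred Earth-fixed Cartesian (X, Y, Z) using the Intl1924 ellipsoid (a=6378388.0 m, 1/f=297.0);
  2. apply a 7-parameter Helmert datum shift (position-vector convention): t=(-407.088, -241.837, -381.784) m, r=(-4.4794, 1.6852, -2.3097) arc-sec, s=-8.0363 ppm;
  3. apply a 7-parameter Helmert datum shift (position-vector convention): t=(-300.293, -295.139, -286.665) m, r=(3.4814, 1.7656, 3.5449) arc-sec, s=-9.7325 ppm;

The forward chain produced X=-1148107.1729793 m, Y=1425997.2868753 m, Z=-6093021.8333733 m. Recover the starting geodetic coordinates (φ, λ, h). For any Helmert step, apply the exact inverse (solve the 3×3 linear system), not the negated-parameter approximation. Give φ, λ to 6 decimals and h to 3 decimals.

start: X=-1148107.1730, Y=1425997.2869, Z=-6093021.8334 m
→ Helmert⁻¹: X=-1147741.3860, Y=1426223.1961, Z=-6092828.3632
→ Helmert⁻¹: X=-1147309.7170, Y=1426595.9581, Z=-6092473.9330
→ geod (Bowring, a=6378388.000): φ=-73.38132900°, λ=128.80724700°, h=2900.4290 m

φ=-73.381329°, λ=128.807247°, h=2900.429 m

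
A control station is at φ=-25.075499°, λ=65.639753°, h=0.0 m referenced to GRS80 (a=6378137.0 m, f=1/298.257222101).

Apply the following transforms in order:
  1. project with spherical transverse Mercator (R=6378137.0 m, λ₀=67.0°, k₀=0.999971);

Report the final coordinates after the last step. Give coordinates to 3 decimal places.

start: φ=-25.075499°, λ=65.639753°, h=0.000 m
→ tm (R=6378137.0, λ₀=67.0°): E=-137154.7748, N=-2792000.9159

E=-137154.775 m, N=-2792000.916 m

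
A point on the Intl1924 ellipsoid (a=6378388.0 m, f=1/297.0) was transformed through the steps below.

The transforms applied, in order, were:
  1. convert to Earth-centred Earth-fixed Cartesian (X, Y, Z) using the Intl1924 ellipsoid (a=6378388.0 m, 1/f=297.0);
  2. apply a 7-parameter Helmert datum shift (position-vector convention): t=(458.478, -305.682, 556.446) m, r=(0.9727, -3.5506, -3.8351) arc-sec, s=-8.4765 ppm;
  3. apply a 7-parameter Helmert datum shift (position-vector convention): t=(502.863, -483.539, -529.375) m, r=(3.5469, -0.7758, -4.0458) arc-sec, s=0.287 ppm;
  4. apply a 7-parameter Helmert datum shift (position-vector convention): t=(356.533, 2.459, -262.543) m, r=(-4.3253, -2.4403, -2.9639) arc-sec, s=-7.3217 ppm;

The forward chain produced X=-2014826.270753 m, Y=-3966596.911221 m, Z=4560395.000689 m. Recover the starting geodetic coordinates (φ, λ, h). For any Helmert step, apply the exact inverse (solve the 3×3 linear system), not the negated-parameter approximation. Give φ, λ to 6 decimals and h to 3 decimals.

start: X=-2014826.2708, Y=-3966596.9112, Z=4560395.0007 m
→ Helmert⁻¹: X=-2015086.6022, Y=-3966753.0031, Z=4560631.5946
→ Helmert⁻¹: X=-2015493.9351, Y=-3966229.4245, Z=4561235.4439
→ Helmert⁻¹: X=-2015817.2536, Y=-3965973.3326, Z=4560771.0594
→ geod (Bowring, a=6378388.000): φ=45.90461600°, λ=-116.94323200°, h=3915.0080 m

φ=45.904616°, λ=-116.943232°, h=3915.008 m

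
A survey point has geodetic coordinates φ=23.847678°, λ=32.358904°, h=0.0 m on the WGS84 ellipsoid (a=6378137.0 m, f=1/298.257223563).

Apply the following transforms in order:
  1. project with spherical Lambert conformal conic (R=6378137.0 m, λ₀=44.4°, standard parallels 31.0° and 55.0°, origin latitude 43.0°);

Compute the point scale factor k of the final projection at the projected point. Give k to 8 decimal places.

1.03236406

start: φ=23.847678°, λ=32.358904°, h=0.000 m
→ into lcc (λ₀=44.4°): φ=23.84767800°, λ−λ₀=-12.04109600°
scale k = 1.03236406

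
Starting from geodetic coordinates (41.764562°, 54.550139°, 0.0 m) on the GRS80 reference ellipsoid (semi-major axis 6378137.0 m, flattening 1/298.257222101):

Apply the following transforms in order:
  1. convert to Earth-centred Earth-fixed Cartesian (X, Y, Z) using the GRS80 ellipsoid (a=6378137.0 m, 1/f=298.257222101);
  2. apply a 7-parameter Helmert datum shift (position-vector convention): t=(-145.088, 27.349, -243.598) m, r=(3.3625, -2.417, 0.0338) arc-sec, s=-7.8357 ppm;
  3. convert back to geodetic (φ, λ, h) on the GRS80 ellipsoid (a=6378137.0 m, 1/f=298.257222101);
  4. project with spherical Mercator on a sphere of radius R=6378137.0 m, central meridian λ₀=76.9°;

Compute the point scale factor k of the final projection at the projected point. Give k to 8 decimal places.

start: φ=41.764562°, λ=54.550139°, h=0.000 m
→ ECEF (a=6378137.000, f=1/298.257222101): X=2763338.8743, Y=3881238.0220, Z=4226134.4547
→ Helmert 7p (PV): X=2763121.9764, Y=3881166.5183, Z=4225953.3933
→ geod (Bowring, a=6378137.000): φ=41.76444977°, λ=54.55176516°, h=-257.8770 m
→ into merc (λ₀=76.9°): φ=41.76444977°, λ−λ₀=-22.34823484°
scale k = 1.34068131

1.34068131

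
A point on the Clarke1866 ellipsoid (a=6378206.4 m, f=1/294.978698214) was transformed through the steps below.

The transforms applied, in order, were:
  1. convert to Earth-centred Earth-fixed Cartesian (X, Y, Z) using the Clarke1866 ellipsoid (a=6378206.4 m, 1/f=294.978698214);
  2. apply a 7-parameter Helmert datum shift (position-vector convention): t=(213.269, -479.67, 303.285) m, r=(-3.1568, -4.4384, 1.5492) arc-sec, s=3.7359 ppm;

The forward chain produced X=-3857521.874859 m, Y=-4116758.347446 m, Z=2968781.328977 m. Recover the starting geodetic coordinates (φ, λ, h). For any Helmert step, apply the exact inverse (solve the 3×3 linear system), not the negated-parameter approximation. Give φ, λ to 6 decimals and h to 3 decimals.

start: X=-3857521.8749, Y=-4116758.3474, Z=2968781.3290 m
→ Helmert⁻¹: X=-3857687.7723, Y=-4116279.7569, Z=2968486.9657
→ geod (Bowring, a=6378206.400): φ=27.91379600°, λ=-133.14257600°, h=1250.3410 m

φ=27.913796°, λ=-133.142576°, h=1250.341 m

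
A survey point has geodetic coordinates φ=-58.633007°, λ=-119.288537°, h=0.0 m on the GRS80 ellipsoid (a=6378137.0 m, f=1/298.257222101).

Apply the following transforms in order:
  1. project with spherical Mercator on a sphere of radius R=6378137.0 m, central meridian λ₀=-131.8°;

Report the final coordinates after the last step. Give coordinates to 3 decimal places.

start: φ=-58.633007°, λ=-119.288537°, h=0.000 m
→ merc (R=6378137.0, λ₀=-131.8°): E=1392769.6902, N=-8101484.8869

E=1392769.690 m, N=-8101484.887 m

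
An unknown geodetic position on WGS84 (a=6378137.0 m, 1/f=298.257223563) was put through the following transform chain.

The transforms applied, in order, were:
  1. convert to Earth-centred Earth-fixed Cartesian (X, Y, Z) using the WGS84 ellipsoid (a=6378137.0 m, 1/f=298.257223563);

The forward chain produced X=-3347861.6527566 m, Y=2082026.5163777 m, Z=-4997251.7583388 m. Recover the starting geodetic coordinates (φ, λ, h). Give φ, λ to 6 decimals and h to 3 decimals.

φ=-51.916153°, λ=148.122626°, h=250.946 m

start: X=-3347861.6528, Y=2082026.5164, Z=-4997251.7583 m
→ geod (Bowring, a=6378137.000): φ=-51.91615300°, λ=148.12262600°, h=250.9460 m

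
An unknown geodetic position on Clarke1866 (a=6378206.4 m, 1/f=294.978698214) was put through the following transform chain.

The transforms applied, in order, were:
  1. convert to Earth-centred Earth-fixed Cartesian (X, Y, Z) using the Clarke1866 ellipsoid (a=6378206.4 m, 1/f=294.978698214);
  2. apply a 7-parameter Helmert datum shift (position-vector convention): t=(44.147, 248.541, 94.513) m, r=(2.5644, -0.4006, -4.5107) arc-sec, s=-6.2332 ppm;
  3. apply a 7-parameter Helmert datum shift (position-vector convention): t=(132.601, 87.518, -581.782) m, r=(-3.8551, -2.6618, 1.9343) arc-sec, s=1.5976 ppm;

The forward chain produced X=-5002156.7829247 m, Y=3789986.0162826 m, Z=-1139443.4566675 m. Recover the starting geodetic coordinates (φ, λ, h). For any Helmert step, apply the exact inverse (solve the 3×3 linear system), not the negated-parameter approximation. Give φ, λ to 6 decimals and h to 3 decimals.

start: X=-5002156.7829, Y=3789986.0163, Z=-1139443.4567 m
→ Helmert⁻¹: X=-5002260.5460, Y=3789960.6363, Z=-1138724.4676
→ Helmert⁻¹: X=-5002420.9585, Y=3789612.1631, Z=-1138863.4782
→ geod (Bowring, a=6378206.400): φ=-10.35409300°, λ=142.85404600°, h=760.8830 m

φ=-10.354093°, λ=142.854046°, h=760.883 m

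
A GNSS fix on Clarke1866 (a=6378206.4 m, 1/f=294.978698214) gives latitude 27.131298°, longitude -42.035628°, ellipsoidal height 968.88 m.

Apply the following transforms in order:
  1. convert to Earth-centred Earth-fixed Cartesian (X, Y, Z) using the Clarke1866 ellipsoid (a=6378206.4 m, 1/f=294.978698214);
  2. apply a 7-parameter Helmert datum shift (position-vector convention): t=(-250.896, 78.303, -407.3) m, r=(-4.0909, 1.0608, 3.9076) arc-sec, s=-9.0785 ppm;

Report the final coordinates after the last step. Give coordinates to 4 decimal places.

start: φ=27.131298°, λ=-42.035628°, h=968.880 m
→ ECEF (a=6378206.400, f=1/294.978698214): X=4219615.4340, Y=-3804112.5709, Z=2891450.1895
→ Helmert 7p (PV): X=4219413.1671, Y=-3803862.4478, Z=2891070.3858

X=4219413.1671 m, Y=-3803862.4478 m, Z=2891070.3858 m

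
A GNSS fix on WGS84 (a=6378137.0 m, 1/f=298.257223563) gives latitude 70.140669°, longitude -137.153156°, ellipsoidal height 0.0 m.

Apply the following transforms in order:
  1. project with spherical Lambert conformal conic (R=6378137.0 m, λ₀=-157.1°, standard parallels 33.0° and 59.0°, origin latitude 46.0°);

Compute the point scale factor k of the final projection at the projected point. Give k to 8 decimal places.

start: φ=70.140669°, λ=-137.153156°, h=0.000 m
→ into lcc (λ₀=-157.1°): φ=70.14066900°, λ−λ₀=19.94684400°
scale k = 1.08574618

1.08574618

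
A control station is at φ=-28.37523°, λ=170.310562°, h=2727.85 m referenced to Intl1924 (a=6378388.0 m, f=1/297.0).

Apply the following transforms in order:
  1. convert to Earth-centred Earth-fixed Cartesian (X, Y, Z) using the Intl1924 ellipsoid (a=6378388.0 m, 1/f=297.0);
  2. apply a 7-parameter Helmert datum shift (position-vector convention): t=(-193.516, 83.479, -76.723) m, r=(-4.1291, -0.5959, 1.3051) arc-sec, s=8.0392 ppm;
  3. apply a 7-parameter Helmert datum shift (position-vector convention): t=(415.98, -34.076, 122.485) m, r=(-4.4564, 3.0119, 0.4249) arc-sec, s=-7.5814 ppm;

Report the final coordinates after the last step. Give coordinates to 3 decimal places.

X=-5538386.013 m, Y=945550.978 m, Z=-3014426.406 m

start: φ=-28.375230°, λ=170.310562°, h=2727.850 m
→ ECEF (a=6378388.000, f=1/297.0): X=-5538562.7008, Y=945673.0739, Z=-3014496.3034
→ Helmert 7p (PV): X=-5538798.0171, Y=945668.7649, Z=-3014632.1926
→ Helmert 7p (PV): X=-5538386.0129, Y=945550.9783, Z=-3014426.4062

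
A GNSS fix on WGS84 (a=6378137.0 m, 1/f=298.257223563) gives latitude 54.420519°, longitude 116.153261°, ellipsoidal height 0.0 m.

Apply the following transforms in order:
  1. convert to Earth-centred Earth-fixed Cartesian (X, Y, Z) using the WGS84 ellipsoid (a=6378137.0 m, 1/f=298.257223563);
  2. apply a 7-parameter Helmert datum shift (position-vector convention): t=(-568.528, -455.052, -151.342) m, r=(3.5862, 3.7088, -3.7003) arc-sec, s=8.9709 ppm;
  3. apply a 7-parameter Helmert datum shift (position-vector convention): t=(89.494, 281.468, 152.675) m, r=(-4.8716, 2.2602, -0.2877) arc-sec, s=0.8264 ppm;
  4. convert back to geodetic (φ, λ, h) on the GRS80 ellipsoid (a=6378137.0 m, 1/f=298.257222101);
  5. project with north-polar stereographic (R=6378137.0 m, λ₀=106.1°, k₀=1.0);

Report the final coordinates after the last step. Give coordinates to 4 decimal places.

start: φ=54.420519°, λ=116.153261°, h=0.000 m
→ ECEF (a=6378137.000, f=1/298.257223563): X=-1639346.2389, Y=3338463.3458, Z=5164117.3843
→ Helmert 7p (PV): X=-1639776.7266, Y=3337977.8661, Z=5164099.8904
→ Helmert 7p (PV): X=-1639627.3449, Y=3338386.3465, Z=5164195.9643
→ geod (Bowring, a=6378137.000): φ=54.42052935°, λ=116.15767091°, h=95.7938 m
→ stereo (R=6378137.0, λ₀=106.1°): E=714811.1996, N=-4030170.3843

E=714811.1996 m, N=-4030170.3843 m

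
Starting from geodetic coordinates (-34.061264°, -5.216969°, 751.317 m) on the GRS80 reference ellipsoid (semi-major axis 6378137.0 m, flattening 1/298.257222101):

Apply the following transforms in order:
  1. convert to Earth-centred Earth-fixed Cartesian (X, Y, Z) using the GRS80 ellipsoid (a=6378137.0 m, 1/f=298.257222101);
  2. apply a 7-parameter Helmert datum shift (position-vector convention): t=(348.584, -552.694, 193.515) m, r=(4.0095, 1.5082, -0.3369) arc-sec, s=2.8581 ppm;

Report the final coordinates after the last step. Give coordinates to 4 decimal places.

X=5268500.5025 m, Y=-481507.2756 m, Z=-3552363.6309 m

start: φ=-34.061264°, λ=-5.216969°, h=751.317 m
→ ECEF (a=6378137.000, f=1/298.257222101): X=5268163.6230, Y=-481013.6580, Z=-3552499.1215
→ Helmert 7p (PV): X=5268500.5025, Y=-481507.2756, Z=-3552363.6309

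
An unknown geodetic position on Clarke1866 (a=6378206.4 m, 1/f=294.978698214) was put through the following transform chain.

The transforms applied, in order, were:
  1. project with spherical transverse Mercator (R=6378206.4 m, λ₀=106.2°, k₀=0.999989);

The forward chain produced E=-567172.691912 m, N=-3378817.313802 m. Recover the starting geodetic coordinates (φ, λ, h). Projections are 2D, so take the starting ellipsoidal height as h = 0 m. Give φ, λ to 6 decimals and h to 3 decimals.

start: E=-567172.6919, N=-3378817.3138 m
→ tm⁻¹: φ=-30.22030600°, λ=100.30878600°

φ=-30.220306°, λ=100.308786°, h=0.000 m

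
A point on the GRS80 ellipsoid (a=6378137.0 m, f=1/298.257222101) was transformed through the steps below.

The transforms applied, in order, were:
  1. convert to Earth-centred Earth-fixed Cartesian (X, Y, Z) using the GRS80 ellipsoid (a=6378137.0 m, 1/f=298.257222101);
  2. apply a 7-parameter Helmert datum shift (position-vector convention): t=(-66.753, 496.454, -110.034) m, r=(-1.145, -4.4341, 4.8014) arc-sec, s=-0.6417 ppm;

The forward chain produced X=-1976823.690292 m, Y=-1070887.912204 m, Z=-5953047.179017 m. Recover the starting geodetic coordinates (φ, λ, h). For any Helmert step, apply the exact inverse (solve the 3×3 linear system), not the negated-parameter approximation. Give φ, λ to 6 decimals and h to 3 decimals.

φ=-69.434295°, λ=-151.546336°, h=3996.087 m

start: X=-1976823.6903, Y=-1070887.9122, Z=-5953047.1790 m
→ Helmert⁻¹: X=-1976911.1138, Y=-1071305.9902, Z=-5952904.4141
→ geod (Bowring, a=6378137.000): φ=-69.43429500°, λ=-151.54633600°, h=3996.0870 m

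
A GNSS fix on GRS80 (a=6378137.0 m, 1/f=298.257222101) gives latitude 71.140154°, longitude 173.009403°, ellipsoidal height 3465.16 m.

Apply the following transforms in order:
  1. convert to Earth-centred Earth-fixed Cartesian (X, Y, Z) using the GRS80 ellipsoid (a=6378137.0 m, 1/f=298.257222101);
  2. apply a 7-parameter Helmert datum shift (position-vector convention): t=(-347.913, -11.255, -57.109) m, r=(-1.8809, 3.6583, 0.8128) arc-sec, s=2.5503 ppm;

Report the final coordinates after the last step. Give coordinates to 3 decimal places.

X=-2053954.388 m, Y=251857.551 m, Z=6016626.307 m

start: φ=71.140154°, λ=173.009403°, h=3465.160 m
→ ECEF (a=6378137.000, f=1/298.257222101): X=-2053706.9565, Y=251821.3919, Z=6016633.9439
→ Helmert 7p (PV): X=-2053954.3885, Y=251857.5513, Z=6016626.3074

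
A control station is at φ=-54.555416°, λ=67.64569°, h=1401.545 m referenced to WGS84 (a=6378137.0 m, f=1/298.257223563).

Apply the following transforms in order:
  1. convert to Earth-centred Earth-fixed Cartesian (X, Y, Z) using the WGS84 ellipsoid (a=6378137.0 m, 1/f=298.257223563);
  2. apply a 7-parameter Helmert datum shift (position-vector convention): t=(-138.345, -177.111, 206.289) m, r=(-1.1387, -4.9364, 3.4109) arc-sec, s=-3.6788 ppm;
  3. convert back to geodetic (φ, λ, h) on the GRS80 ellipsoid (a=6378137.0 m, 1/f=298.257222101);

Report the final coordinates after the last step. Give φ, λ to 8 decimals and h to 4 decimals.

start: φ=-54.555416°, λ=67.645690°, h=1401.545 m
→ ECEF (a=6378137.000, f=1/298.257223563): X=1410212.4389, Y=3429190.9793, Z=-5173981.5529
→ Helmert 7p (PV): X=1410136.0244, Y=3428996.0096, Z=-5173741.4113
→ geod (Bowring, a=6378137.000): φ=-54.55569728°, λ=67.64563620°, h=1084.4844 m

φ=-54.55569728°, λ=67.64563620°, h=1084.4844 m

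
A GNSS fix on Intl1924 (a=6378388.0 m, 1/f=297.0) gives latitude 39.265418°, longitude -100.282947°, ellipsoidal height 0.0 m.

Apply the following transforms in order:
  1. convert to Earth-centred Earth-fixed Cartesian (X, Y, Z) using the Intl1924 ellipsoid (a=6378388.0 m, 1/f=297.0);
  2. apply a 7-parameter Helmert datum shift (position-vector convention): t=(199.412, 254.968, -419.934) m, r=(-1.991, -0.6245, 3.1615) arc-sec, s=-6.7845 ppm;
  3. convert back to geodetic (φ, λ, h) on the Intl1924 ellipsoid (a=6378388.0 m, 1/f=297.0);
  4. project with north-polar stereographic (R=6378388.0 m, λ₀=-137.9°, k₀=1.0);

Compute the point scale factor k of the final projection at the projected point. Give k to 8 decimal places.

1.22481239

start: φ=39.265418°, λ=-100.282947°, h=0.000 m
→ ECEF (a=6378388.000, f=1/297.0): X=-882720.5254, Y=-4865528.5867, Z=4015239.9749
→ Helmert 7p (PV): X=-882452.7060, Y=-4865215.3808, Z=4014837.0918
→ geod (Bowring, a=6378388.000): φ=39.26463777°, λ=-100.28054134°, h=-530.5966 m
→ into stereo (λ₀=-137.9°): φ=39.26463777°, λ−λ₀=37.61945866°
scale k = 1.22481239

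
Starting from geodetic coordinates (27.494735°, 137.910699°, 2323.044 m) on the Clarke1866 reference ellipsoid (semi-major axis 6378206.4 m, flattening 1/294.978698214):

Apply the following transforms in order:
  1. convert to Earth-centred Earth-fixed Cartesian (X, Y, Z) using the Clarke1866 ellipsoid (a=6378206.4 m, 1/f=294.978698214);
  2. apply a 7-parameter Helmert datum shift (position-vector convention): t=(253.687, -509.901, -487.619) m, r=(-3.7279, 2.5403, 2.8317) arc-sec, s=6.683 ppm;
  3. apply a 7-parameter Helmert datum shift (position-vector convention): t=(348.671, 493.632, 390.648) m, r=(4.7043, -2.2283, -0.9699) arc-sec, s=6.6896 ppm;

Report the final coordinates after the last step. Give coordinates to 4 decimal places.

start: φ=27.494735°, λ=137.910699°, h=2323.044 m
→ ECEF (a=6378206.400, f=1/294.978698214): X=-4203226.7604, Y=3796481.3733, Z=2927861.4209
→ Helmert 7p (PV): X=-4203017.2248, Y=3795992.0566, Z=2927376.5193
→ Helmert 7p (PV): X=-4202710.4457, Y=3796464.0804, Z=2927827.9204

X=-4202710.4457 m, Y=3796464.0804 m, Z=2927827.9204 m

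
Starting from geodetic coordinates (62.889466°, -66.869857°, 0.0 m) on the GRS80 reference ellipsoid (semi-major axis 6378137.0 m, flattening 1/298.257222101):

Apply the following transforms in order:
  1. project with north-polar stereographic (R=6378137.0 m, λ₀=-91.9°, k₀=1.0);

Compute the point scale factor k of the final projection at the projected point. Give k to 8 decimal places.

1.05812882

start: φ=62.889466°, λ=-66.869857°, h=0.000 m
→ into stereo (λ₀=-91.9°): φ=62.88946600°, λ−λ₀=25.03014300°
scale k = 1.05812882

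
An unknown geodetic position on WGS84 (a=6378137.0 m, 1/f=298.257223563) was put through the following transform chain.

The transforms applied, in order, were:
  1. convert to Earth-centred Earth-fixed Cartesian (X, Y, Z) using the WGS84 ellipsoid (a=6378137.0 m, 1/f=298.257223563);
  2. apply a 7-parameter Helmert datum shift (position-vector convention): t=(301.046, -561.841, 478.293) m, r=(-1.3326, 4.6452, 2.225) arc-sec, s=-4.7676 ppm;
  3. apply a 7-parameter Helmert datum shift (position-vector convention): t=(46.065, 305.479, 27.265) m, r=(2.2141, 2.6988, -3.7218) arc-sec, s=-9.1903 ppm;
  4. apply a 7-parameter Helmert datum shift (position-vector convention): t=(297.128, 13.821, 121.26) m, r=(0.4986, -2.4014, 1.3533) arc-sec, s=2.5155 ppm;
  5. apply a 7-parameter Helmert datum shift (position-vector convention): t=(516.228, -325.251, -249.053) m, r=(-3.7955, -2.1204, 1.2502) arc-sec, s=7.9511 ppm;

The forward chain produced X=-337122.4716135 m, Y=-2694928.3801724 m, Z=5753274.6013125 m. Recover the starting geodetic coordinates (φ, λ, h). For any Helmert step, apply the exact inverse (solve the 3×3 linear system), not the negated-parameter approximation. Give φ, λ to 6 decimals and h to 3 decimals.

φ=64.878956°, λ=-97.157945°, h=979.893 m

start: X=-337122.4716, Y=-2694928.3802, Z=5753274.6013 m
→ Helmert⁻¹: X=-337593.2027, Y=-2694685.5276, Z=5753431.7931
→ Helmert⁻¹: X=-337840.1786, Y=-2694676.4462, Z=5753306.5077
→ Helmert⁻¹: X=-337915.9996, Y=-2694951.0323, Z=5753356.6245
→ Helmert⁻¹: X=-338377.2814, Y=-2694435.5543, Z=5752880.7309
→ geod (Bowring, a=6378137.000): φ=64.87895600°, λ=-97.15794500°, h=979.8930 m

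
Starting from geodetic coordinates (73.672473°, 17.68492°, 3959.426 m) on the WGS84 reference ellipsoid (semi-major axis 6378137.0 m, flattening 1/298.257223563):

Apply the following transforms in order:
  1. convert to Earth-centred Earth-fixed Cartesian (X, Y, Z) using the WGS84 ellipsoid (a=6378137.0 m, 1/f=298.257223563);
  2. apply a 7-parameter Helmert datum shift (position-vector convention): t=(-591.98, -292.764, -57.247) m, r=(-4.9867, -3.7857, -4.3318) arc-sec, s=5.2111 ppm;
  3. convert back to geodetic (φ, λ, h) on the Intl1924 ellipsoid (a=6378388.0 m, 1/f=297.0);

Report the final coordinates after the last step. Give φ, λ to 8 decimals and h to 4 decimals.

start: φ=73.672473°, λ=17.684920°, h=3959.426 m
→ ECEF (a=6378137.000, f=1/298.257223563): X=1714684.8809, Y=546728.5284, Z=6102562.3784
→ Helmert 7p (PV): X=1714001.3138, Y=546550.1404, Z=6102555.1854
→ geod (Bowring, a=6378388.000): φ=73.67895998°, λ=17.68612061°, h=3587.3662 m

φ=73.67895998°, λ=17.68612061°, h=3587.3662 m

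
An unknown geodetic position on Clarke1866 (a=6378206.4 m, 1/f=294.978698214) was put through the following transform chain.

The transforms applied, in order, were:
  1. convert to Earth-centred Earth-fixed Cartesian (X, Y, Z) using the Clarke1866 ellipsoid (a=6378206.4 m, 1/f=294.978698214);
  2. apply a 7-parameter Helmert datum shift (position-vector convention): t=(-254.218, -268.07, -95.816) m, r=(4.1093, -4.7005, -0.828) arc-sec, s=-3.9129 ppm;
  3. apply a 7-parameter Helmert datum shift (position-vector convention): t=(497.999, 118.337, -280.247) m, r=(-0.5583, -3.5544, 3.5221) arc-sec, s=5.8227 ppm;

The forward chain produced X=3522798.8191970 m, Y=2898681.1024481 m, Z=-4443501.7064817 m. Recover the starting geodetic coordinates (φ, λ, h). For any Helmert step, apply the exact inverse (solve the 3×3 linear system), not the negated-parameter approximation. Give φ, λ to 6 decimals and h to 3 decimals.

start: X=3522798.8192, Y=2898681.1024, Z=-4443501.7065 m
→ Helmert⁻¹: X=3522253.2376, Y=2898497.7700, Z=-4443248.4389
→ Helmert⁻¹: X=3522408.3457, Y=2898702.8009, Z=-4443308.0288
→ geod (Bowring, a=6378206.400): φ=-44.44075400°, λ=39.45206000°, h=457.9750 m

φ=-44.440754°, λ=39.452060°, h=457.975 m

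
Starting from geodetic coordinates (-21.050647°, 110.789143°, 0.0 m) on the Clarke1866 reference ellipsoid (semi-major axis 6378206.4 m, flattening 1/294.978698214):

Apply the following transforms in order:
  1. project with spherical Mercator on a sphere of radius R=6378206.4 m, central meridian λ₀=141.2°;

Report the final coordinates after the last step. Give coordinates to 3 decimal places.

start: φ=-21.050647°, λ=110.789143°, h=0.000 m
→ merc (R=6378206.4, λ₀=141.2°): E=-3385357.9512, N=-2397944.8187

E=-3385357.951 m, N=-2397944.819 m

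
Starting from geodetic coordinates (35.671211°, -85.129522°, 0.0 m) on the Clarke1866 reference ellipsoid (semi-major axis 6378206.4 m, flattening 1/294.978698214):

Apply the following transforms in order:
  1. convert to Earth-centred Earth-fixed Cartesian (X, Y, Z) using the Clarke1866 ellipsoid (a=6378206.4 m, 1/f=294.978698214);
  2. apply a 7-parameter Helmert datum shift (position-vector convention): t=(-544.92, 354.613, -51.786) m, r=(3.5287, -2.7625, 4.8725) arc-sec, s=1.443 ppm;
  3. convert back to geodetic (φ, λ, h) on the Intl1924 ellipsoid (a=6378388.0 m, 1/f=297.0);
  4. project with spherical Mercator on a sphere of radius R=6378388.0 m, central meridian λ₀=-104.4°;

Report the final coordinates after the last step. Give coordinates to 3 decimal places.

E=2144716.987 m, N=4255581.088 m

start: φ=35.671211°, λ=-85.129522°, h=0.000 m
→ ECEF (a=6378206.400, f=1/294.978698214): X=440435.3362, Y=-5168748.0591, Z=3698426.9631
→ Helmert 7p (PV): X=439963.6179, Y=-5168453.7718, Z=3698297.9876
→ geod (Bowring, a=6378388.000): φ=35.67076810°, λ=-85.13443767°, h=-577.2599 m
→ merc (R=6378388.0, λ₀=-104.4°): E=2144716.9869, N=4255581.0883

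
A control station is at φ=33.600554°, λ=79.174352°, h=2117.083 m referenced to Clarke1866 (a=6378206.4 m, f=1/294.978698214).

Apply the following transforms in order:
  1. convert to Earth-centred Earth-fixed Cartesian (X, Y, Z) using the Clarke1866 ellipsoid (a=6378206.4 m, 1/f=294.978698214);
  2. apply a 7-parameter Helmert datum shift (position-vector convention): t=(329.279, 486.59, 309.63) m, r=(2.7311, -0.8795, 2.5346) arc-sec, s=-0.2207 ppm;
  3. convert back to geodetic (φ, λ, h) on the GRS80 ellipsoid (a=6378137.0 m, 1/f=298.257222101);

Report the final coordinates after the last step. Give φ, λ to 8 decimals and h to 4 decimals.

φ=33.59900523°, λ=79.17262153°, h=2733.6018 m

start: φ=33.600554°, λ=79.174352°, h=2117.083 m
→ ECEF (a=6378206.400, f=1/294.978698214): X=999167.8667, Y=5225112.7519, Z=3510616.4374
→ Helmert 7p (PV): X=999417.7495, Y=5225563.9834, Z=3510998.7374
→ geod (Bowring, a=6378137.000): φ=33.59900523°, λ=79.17262153°, h=2733.6018 m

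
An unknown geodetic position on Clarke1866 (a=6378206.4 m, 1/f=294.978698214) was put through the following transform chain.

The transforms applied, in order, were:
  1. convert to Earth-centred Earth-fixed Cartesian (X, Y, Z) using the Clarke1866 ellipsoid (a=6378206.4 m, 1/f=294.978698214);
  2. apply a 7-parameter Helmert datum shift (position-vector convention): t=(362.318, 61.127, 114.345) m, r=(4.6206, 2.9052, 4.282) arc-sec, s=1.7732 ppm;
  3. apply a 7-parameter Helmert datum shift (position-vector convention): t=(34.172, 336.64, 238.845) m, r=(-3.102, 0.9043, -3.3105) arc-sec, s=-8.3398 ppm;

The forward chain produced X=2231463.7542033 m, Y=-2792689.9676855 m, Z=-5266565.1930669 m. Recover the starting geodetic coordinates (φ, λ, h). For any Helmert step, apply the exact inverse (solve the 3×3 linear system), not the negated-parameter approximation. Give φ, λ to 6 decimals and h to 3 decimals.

φ=-56.013945°, λ=-51.382221°, h=2149.436 m

start: X=2231463.7542, Y=-2792689.9677, Z=-5266565.1931 m
→ Helmert⁻¹: X=2231516.1089, Y=-2792934.8777, Z=-5266880.1819
→ Helmert⁻¹: X=2231166.0326, Y=-2793155.3557, Z=-5266891.1916
→ geod (Bowring, a=6378206.400): φ=-56.01394500°, λ=-51.38222100°, h=2149.4360 m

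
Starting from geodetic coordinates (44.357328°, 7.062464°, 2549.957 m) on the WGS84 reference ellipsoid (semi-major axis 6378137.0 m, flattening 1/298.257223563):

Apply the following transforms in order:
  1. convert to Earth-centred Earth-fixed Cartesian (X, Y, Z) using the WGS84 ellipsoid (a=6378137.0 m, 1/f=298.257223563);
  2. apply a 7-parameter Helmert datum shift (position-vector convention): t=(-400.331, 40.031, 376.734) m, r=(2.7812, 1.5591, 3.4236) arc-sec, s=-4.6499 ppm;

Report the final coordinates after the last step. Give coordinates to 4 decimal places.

X=4534561.0829 m, Y=561894.9387 m, Z=4438678.7837 m

start: φ=44.357328°, λ=7.062464°, h=2549.957 m
→ ECEF (a=6378137.000, f=1/298.257223563): X=4534958.2783, Y=561842.0938, Z=4438349.3903
→ Helmert 7p (PV): X=4534561.0829, Y=561894.9387, Z=4438678.7837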